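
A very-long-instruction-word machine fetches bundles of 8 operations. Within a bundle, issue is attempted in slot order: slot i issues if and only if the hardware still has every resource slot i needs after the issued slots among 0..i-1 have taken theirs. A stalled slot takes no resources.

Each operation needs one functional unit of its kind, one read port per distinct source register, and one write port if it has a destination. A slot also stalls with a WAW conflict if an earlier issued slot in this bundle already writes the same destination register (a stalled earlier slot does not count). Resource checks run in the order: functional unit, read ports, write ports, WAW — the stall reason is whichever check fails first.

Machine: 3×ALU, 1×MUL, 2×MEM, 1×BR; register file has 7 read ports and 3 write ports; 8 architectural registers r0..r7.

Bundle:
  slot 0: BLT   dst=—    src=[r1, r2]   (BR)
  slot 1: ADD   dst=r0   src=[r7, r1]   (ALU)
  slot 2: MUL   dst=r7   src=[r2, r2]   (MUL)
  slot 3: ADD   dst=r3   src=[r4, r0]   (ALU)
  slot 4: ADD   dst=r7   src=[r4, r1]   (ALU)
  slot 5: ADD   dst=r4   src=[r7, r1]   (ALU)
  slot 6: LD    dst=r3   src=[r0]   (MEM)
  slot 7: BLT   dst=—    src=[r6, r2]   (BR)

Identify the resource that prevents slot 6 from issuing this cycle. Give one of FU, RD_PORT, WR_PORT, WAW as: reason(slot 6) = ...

slot 0 (BR): ISSUE — free A3,Mu1,Ld2,B0 rp5 wp3
slot 1 (ALU): ISSUE — free A2,Mu1,Ld2,B0 rp3 wp2
slot 2 (MUL): ISSUE — free A2,Mu0,Ld2,B0 rp2 wp1
slot 3 (ALU): ISSUE — free A1,Mu0,Ld2,B0 rp0 wp0
slot 4 (ALU): stall RD_PORT — free A1,Mu0,Ld2,B0 rp0 wp0
slot 5 (ALU): stall RD_PORT — free A1,Mu0,Ld2,B0 rp0 wp0
slot 6 (MEM): stall RD_PORT — free A1,Mu0,Ld2,B0 rp0 wp0
slot 7 (BR): stall FU — free A1,Mu0,Ld2,B0 rp0 wp0

reason(slot 6) = RD_PORT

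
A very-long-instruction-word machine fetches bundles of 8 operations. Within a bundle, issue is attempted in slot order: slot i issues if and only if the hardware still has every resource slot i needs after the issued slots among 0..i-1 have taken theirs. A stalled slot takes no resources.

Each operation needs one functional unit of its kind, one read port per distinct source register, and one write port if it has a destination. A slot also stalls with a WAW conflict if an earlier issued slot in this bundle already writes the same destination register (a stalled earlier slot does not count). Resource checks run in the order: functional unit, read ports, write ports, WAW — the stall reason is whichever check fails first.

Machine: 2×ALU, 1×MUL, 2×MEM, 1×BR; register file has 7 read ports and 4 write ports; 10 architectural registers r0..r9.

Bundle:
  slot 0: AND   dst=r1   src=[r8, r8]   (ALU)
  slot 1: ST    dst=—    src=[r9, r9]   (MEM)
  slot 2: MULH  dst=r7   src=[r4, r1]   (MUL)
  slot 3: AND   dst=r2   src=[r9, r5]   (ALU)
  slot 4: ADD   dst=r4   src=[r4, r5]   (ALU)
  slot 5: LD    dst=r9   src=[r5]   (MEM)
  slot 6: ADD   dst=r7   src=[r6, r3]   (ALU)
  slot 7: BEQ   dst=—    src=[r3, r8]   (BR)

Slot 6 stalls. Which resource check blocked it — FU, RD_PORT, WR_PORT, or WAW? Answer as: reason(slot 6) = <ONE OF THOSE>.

#0 ALU src=r8,r8 dispatched  <A:1 Mu:1 Ld:2 B:1 rd:6 wr:3>
#1 MEM src=r9,r9 dispatched  <A:1 Mu:1 Ld:1 B:1 rd:5 wr:3>
#2 MUL src=r4,r1 dispatched  <A:1 Mu:0 Ld:1 B:1 rd:3 wr:2>
#3 ALU src=r9,r5 dispatched  <A:0 Mu:0 Ld:1 B:1 rd:1 wr:1>
#4 ALU src=r4,r5 held:FU  <A:0 Mu:0 Ld:1 B:1 rd:1 wr:1>
#5 MEM src=r5 dispatched  <A:0 Mu:0 Ld:0 B:1 rd:0 wr:0>
#6 ALU src=r6,r3 held:FU  <A:0 Mu:0 Ld:0 B:1 rd:0 wr:0>
#7 BR src=r3,r8 held:RD_PORT  <A:0 Mu:0 Ld:0 B:1 rd:0 wr:0>

reason(slot 6) = FU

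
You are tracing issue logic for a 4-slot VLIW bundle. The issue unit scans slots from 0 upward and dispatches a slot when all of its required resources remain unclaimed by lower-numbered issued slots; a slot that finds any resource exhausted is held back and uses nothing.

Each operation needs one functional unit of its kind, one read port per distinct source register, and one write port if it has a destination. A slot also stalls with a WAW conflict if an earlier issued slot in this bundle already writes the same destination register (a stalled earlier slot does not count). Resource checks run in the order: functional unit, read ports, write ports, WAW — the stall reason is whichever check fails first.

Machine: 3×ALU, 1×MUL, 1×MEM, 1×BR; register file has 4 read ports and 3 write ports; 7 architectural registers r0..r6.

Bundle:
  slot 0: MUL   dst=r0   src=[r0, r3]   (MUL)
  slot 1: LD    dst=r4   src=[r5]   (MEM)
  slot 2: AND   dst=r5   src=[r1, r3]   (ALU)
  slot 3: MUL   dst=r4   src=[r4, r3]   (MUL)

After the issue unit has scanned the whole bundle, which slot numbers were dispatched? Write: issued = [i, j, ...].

issued = [0, 1]

slot 0 (MUL): ISSUE — free A3,Mu0,Ld1,B1 rp2 wp2
slot 1 (MEM): ISSUE — free A3,Mu0,Ld0,B1 rp1 wp1
slot 2 (ALU): stall RD_PORT — free A3,Mu0,Ld0,B1 rp1 wp1
slot 3 (MUL): stall FU — free A3,Mu0,Ld0,B1 rp1 wp1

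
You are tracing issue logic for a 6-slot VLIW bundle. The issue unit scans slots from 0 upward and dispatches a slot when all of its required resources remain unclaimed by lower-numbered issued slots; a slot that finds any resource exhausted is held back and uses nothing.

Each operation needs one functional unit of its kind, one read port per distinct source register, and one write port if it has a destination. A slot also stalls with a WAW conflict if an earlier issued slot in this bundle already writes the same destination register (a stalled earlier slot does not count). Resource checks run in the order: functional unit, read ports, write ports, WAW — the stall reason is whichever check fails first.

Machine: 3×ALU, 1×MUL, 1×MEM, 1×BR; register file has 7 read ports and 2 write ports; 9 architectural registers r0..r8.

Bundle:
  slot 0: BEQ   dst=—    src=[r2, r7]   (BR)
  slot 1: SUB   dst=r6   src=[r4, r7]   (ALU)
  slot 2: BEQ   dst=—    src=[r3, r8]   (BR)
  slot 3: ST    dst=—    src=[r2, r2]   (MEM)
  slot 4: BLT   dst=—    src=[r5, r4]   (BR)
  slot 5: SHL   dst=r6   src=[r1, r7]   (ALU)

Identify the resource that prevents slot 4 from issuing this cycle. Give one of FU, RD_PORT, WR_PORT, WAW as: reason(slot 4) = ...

reason(slot 4) = FU

[0] BR needs rd=2 wr=0: ok; after: ALU=3 MUL=1 MEM=1 BR=0, R=5, W=2
[1] ALU needs rd=2 wr=1: ok; after: ALU=2 MUL=1 MEM=1 BR=0, R=3, W=1
[2] BR needs rd=2 wr=0: FU; after: ALU=2 MUL=1 MEM=1 BR=0, R=3, W=1
[3] MEM needs rd=1 wr=0: ok; after: ALU=2 MUL=1 MEM=0 BR=0, R=2, W=1
[4] BR needs rd=2 wr=0: FU; after: ALU=2 MUL=1 MEM=0 BR=0, R=2, W=1
[5] ALU needs rd=2 wr=1: WAW; after: ALU=2 MUL=1 MEM=0 BR=0, R=2, W=1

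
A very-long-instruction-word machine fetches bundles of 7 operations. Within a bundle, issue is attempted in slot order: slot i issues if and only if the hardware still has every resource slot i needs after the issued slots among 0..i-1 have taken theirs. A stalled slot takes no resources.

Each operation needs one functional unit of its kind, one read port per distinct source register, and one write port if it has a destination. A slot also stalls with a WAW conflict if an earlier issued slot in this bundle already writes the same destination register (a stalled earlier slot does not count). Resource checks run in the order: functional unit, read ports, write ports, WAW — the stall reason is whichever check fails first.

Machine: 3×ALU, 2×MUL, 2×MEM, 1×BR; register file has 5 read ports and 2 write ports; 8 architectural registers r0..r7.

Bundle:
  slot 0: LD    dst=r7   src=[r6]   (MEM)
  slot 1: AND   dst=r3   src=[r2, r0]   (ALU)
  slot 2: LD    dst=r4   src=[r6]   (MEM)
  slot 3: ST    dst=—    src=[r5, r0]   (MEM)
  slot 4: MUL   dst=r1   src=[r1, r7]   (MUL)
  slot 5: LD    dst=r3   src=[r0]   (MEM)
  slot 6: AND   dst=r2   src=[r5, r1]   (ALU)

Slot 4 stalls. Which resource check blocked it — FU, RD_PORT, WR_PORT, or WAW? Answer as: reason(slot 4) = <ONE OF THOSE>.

reason(slot 4) = RD_PORT

slot 0 (MEM): ISSUE — free A3,Mu2,Ld1,B1 rp4 wp1
slot 1 (ALU): ISSUE — free A2,Mu2,Ld1,B1 rp2 wp0
slot 2 (MEM): stall WR_PORT — free A2,Mu2,Ld1,B1 rp2 wp0
slot 3 (MEM): ISSUE — free A2,Mu2,Ld0,B1 rp0 wp0
slot 4 (MUL): stall RD_PORT — free A2,Mu2,Ld0,B1 rp0 wp0
slot 5 (MEM): stall FU — free A2,Mu2,Ld0,B1 rp0 wp0
slot 6 (ALU): stall RD_PORT — free A2,Mu2,Ld0,B1 rp0 wp0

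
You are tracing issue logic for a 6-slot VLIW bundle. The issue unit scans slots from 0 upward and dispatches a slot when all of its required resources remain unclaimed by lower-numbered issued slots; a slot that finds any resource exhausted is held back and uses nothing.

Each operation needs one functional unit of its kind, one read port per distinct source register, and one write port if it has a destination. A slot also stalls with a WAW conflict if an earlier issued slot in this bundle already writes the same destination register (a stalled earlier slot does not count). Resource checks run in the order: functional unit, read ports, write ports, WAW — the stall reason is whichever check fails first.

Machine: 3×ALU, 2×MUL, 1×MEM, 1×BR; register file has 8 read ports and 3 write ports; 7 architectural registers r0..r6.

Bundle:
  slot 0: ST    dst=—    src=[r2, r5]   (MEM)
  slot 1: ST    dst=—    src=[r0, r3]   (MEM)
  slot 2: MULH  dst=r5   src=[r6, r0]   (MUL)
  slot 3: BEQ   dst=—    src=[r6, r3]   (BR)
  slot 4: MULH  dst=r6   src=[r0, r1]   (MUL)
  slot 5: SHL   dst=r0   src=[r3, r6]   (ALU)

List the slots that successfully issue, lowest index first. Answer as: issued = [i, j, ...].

slot 0 (MEM): ISSUE — free A3,Mu2,Ld0,B1 rp6 wp3
slot 1 (MEM): stall FU — free A3,Mu2,Ld0,B1 rp6 wp3
slot 2 (MUL): ISSUE — free A3,Mu1,Ld0,B1 rp4 wp2
slot 3 (BR): ISSUE — free A3,Mu1,Ld0,B0 rp2 wp2
slot 4 (MUL): ISSUE — free A3,Mu0,Ld0,B0 rp0 wp1
slot 5 (ALU): stall RD_PORT — free A3,Mu0,Ld0,B0 rp0 wp1

issued = [0, 2, 3, 4]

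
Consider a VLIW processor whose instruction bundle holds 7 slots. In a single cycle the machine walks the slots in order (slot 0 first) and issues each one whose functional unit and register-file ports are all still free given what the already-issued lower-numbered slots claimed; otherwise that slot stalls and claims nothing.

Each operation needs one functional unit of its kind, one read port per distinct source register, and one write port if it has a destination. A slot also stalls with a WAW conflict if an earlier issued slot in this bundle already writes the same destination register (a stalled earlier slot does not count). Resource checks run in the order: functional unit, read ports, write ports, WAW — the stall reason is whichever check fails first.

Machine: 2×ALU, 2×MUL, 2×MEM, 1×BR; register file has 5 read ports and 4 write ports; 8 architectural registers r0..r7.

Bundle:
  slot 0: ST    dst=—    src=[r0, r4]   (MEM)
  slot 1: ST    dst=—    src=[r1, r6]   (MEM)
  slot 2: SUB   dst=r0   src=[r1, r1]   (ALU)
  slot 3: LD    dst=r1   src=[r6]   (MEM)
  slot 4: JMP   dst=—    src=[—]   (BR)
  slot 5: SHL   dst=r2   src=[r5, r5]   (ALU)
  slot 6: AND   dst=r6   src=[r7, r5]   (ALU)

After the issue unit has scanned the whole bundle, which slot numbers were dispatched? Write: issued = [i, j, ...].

(0) want 1×MEM +2rd +0wr — yes → AL2|MU2|ME1|BR1|rd3|wr4
(1) want 1×MEM +2rd +0wr — yes → AL2|MU2|ME0|BR1|rd1|wr4
(2) want 1×ALU +1rd +1wr — yes → AL1|MU2|ME0|BR1|rd0|wr3
(3) want 1×MEM +1rd +1wr — FU → AL1|MU2|ME0|BR1|rd0|wr3
(4) want 1×BR +0rd +0wr — yes → AL1|MU2|ME0|BR0|rd0|wr3
(5) want 1×ALU +1rd +1wr — RD_PORT → AL1|MU2|ME0|BR0|rd0|wr3
(6) want 1×ALU +2rd +1wr — RD_PORT → AL1|MU2|ME0|BR0|rd0|wr3

issued = [0, 1, 2, 4]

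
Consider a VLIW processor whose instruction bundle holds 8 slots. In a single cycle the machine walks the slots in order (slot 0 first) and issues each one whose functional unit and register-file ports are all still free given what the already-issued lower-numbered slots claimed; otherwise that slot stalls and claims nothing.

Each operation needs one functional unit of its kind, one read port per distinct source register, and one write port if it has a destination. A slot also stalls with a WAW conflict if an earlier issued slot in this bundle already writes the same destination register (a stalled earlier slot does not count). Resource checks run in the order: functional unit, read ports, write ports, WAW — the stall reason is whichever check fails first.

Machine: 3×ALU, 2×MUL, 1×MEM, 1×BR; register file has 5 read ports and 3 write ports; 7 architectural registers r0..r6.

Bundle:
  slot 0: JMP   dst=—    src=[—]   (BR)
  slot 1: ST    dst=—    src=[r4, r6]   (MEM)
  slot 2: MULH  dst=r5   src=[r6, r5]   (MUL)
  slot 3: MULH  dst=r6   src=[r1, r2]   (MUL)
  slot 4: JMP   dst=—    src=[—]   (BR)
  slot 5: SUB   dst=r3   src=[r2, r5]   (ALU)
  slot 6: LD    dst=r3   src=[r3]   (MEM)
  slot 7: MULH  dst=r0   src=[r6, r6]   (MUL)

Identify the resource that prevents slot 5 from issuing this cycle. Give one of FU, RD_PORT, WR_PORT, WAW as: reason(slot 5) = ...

reason(slot 5) = RD_PORT

slot 0 (BR): ISSUE — free A3,Mu2,Ld1,B0 rp5 wp3
slot 1 (MEM): ISSUE — free A3,Mu2,Ld0,B0 rp3 wp3
slot 2 (MUL): ISSUE — free A3,Mu1,Ld0,B0 rp1 wp2
slot 3 (MUL): stall RD_PORT — free A3,Mu1,Ld0,B0 rp1 wp2
slot 4 (BR): stall FU — free A3,Mu1,Ld0,B0 rp1 wp2
slot 5 (ALU): stall RD_PORT — free A3,Mu1,Ld0,B0 rp1 wp2
slot 6 (MEM): stall FU — free A3,Mu1,Ld0,B0 rp1 wp2
slot 7 (MUL): ISSUE — free A3,Mu0,Ld0,B0 rp0 wp1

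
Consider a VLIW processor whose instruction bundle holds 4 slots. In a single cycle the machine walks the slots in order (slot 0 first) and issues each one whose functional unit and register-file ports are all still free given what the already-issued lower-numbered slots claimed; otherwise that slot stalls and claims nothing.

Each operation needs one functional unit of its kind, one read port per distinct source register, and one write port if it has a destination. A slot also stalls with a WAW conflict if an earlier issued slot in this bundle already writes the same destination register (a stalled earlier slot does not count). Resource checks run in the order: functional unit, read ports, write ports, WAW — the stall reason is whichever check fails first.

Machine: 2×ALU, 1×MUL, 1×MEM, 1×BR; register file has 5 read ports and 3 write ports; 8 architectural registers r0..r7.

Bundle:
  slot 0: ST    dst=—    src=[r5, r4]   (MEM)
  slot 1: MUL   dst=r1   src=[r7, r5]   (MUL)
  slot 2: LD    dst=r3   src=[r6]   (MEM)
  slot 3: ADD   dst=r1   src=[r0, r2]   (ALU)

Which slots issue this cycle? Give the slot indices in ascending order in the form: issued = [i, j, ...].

issued = [0, 1]

  0. MEM ⇒ go  {2A/1Mu/0Ld/1B | 3r 3w}
  1. MUL→r1 ⇒ go  {2A/0Mu/0Ld/1B | 1r 2w}
  2. MEM→r3 ⇒ no(FU)  {2A/0Mu/0Ld/1B | 1r 2w}
  3. ALU→r1 ⇒ no(RD_PORT)  {2A/0Mu/0Ld/1B | 1r 2w}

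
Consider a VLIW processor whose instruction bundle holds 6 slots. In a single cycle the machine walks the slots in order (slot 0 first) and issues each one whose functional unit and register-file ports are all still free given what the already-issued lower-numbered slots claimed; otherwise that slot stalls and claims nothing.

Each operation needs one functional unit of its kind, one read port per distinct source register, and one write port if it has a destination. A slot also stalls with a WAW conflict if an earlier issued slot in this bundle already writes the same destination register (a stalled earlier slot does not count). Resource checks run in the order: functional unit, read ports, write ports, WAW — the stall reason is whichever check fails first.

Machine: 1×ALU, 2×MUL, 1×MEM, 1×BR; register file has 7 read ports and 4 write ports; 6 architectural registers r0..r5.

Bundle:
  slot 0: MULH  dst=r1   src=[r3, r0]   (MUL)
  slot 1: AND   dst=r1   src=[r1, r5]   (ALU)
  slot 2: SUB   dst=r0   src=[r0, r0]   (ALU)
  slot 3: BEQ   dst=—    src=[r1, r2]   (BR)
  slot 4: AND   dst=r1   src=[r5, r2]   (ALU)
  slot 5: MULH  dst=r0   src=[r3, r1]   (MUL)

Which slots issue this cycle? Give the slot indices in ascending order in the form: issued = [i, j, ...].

slot 0 (MUL): ISSUE — free A1,Mu1,Ld1,B1 rp5 wp3
slot 1 (ALU): stall WAW — free A1,Mu1,Ld1,B1 rp5 wp3
slot 2 (ALU): ISSUE — free A0,Mu1,Ld1,B1 rp4 wp2
slot 3 (BR): ISSUE — free A0,Mu1,Ld1,B0 rp2 wp2
slot 4 (ALU): stall FU — free A0,Mu1,Ld1,B0 rp2 wp2
slot 5 (MUL): stall WAW — free A0,Mu1,Ld1,B0 rp2 wp2

issued = [0, 2, 3]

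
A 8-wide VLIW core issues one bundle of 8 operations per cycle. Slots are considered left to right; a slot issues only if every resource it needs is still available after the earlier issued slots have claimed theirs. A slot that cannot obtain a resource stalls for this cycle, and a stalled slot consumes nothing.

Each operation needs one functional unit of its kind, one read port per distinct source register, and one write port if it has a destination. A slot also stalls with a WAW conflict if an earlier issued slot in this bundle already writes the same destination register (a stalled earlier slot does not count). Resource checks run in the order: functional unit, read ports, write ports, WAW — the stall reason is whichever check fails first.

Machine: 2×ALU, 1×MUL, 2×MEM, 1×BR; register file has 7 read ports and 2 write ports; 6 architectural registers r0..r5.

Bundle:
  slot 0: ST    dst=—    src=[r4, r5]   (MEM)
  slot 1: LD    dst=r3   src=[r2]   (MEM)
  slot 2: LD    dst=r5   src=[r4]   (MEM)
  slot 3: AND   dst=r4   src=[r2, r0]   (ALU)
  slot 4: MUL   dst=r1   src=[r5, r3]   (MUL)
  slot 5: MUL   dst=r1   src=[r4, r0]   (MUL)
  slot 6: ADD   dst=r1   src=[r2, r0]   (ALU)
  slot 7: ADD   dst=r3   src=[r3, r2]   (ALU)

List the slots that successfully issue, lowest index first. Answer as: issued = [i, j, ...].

issued = [0, 1, 3]

[0] MEM needs rd=2 wr=0: ok; after: ALU=2 MUL=1 MEM=1 BR=1, R=5, W=2
[1] MEM needs rd=1 wr=1: ok; after: ALU=2 MUL=1 MEM=0 BR=1, R=4, W=1
[2] MEM needs rd=1 wr=1: FU; after: ALU=2 MUL=1 MEM=0 BR=1, R=4, W=1
[3] ALU needs rd=2 wr=1: ok; after: ALU=1 MUL=1 MEM=0 BR=1, R=2, W=0
[4] MUL needs rd=2 wr=1: WR_PORT; after: ALU=1 MUL=1 MEM=0 BR=1, R=2, W=0
[5] MUL needs rd=2 wr=1: WR_PORT; after: ALU=1 MUL=1 MEM=0 BR=1, R=2, W=0
[6] ALU needs rd=2 wr=1: WR_PORT; after: ALU=1 MUL=1 MEM=0 BR=1, R=2, W=0
[7] ALU needs rd=2 wr=1: WR_PORT; after: ALU=1 MUL=1 MEM=0 BR=1, R=2, W=0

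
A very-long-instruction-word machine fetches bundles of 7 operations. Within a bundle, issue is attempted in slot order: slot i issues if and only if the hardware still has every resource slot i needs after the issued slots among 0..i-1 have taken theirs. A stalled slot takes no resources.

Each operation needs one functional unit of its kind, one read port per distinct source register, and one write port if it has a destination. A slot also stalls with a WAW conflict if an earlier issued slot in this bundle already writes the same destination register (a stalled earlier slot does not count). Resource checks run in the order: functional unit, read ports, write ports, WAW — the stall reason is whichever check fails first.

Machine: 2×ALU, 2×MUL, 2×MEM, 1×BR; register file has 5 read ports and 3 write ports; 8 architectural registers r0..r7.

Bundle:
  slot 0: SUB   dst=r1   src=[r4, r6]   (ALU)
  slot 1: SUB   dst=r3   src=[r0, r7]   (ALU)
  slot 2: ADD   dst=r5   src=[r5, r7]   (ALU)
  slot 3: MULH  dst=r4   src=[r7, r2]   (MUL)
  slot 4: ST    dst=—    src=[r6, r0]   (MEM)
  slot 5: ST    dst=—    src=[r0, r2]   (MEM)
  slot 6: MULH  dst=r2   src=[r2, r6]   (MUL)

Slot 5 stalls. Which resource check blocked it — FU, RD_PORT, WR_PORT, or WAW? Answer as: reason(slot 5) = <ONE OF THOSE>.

  0. ALU→r1 ⇒ go  {1A/2Mu/2Ld/1B | 3r 2w}
  1. ALU→r3 ⇒ go  {0A/2Mu/2Ld/1B | 1r 1w}
  2. ALU→r5 ⇒ no(FU)  {0A/2Mu/2Ld/1B | 1r 1w}
  3. MUL→r4 ⇒ no(RD_PORT)  {0A/2Mu/2Ld/1B | 1r 1w}
  4. MEM ⇒ no(RD_PORT)  {0A/2Mu/2Ld/1B | 1r 1w}
  5. MEM ⇒ no(RD_PORT)  {0A/2Mu/2Ld/1B | 1r 1w}
  6. MUL→r2 ⇒ no(RD_PORT)  {0A/2Mu/2Ld/1B | 1r 1w}

reason(slot 5) = RD_PORT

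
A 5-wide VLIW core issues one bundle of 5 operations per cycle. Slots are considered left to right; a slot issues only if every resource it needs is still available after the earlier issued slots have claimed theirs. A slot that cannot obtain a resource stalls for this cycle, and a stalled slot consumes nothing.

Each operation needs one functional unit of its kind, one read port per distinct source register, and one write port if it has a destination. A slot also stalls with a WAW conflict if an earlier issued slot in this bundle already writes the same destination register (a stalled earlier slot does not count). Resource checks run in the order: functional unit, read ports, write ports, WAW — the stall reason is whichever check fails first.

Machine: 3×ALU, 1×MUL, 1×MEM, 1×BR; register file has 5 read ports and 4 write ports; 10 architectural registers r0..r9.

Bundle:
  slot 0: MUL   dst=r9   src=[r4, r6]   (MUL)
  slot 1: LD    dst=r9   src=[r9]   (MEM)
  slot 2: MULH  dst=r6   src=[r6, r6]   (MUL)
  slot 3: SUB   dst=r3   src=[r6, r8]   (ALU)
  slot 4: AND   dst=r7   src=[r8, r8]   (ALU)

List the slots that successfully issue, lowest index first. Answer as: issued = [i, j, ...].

(0) want 1×MUL +2rd +1wr — yes → AL3|MU0|ME1|BR1|rd3|wr3
(1) want 1×MEM +1rd +1wr — WAW → AL3|MU0|ME1|BR1|rd3|wr3
(2) want 1×MUL +1rd +1wr — FU → AL3|MU0|ME1|BR1|rd3|wr3
(3) want 1×ALU +2rd +1wr — yes → AL2|MU0|ME1|BR1|rd1|wr2
(4) want 1×ALU +1rd +1wr — yes → AL1|MU0|ME1|BR1|rd0|wr1

issued = [0, 3, 4]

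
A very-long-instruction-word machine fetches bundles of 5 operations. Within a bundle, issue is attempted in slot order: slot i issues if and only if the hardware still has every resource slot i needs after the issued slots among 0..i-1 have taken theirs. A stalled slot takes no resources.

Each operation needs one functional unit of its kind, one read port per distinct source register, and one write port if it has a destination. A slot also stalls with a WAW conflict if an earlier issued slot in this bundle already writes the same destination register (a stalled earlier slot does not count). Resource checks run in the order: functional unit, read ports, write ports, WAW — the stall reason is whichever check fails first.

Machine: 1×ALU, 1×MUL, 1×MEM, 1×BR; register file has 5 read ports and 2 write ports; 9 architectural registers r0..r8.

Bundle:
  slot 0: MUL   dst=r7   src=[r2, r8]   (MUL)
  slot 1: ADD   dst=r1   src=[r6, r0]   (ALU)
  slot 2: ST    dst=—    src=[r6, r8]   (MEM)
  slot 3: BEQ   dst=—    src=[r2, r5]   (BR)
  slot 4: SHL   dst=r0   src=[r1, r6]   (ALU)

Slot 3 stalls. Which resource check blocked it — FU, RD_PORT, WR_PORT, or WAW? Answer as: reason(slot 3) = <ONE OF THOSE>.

reason(slot 3) = RD_PORT

(0) want 1×MUL +2rd +1wr — yes → AL1|MU0|ME1|BR1|rd3|wr1
(1) want 1×ALU +2rd +1wr — yes → AL0|MU0|ME1|BR1|rd1|wr0
(2) want 1×MEM +2rd +0wr — RD_PORT → AL0|MU0|ME1|BR1|rd1|wr0
(3) want 1×BR +2rd +0wr — RD_PORT → AL0|MU0|ME1|BR1|rd1|wr0
(4) want 1×ALU +2rd +1wr — FU → AL0|MU0|ME1|BR1|rd1|wr0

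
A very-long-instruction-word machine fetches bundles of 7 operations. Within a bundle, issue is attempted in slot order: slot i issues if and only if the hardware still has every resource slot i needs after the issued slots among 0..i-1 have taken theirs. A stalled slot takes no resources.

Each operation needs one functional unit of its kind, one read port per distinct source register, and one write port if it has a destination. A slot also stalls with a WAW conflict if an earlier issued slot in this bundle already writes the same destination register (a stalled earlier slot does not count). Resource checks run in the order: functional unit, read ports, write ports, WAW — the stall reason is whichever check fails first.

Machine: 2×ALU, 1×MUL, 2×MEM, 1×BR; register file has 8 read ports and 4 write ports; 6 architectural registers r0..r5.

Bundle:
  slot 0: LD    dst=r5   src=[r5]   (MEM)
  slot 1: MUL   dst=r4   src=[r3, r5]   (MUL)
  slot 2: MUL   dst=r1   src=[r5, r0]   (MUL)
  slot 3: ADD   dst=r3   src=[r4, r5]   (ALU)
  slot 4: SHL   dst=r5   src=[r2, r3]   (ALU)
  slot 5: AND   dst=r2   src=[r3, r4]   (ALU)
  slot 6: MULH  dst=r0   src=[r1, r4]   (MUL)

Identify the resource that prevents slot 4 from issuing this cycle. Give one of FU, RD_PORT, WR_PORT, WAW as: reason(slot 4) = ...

reason(slot 4) = WAW

#0 MEM src=r5 dispatched  <A:2 Mu:1 Ld:1 B:1 rd:7 wr:3>
#1 MUL src=r3,r5 dispatched  <A:2 Mu:0 Ld:1 B:1 rd:5 wr:2>
#2 MUL src=r5,r0 held:FU  <A:2 Mu:0 Ld:1 B:1 rd:5 wr:2>
#3 ALU src=r4,r5 dispatched  <A:1 Mu:0 Ld:1 B:1 rd:3 wr:1>
#4 ALU src=r2,r3 held:WAW  <A:1 Mu:0 Ld:1 B:1 rd:3 wr:1>
#5 ALU src=r3,r4 dispatched  <A:0 Mu:0 Ld:1 B:1 rd:1 wr:0>
#6 MUL src=r1,r4 held:FU  <A:0 Mu:0 Ld:1 B:1 rd:1 wr:0>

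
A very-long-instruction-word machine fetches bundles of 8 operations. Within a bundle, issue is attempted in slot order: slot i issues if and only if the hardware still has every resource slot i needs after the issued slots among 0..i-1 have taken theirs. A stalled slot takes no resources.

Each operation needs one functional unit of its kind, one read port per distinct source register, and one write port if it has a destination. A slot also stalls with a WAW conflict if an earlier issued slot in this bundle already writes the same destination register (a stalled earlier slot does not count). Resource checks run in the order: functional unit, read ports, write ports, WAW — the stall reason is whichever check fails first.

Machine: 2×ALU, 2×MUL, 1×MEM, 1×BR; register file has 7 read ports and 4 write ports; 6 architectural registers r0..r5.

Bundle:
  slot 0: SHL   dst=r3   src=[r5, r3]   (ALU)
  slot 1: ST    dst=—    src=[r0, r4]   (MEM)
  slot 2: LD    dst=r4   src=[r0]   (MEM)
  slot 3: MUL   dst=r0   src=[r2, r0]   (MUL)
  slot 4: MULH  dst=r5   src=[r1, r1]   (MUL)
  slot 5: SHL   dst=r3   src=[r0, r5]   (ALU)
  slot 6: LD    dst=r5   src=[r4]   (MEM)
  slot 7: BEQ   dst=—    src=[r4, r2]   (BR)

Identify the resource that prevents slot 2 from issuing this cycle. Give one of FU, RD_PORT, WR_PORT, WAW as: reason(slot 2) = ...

#0 ALU src=r5,r3 dispatched  <A:1 Mu:2 Ld:1 B:1 rd:5 wr:3>
#1 MEM src=r0,r4 dispatched  <A:1 Mu:2 Ld:0 B:1 rd:3 wr:3>
#2 MEM src=r0 held:FU  <A:1 Mu:2 Ld:0 B:1 rd:3 wr:3>
#3 MUL src=r2,r0 dispatched  <A:1 Mu:1 Ld:0 B:1 rd:1 wr:2>
#4 MUL src=r1,r1 dispatched  <A:1 Mu:0 Ld:0 B:1 rd:0 wr:1>
#5 ALU src=r0,r5 held:RD_PORT  <A:1 Mu:0 Ld:0 B:1 rd:0 wr:1>
#6 MEM src=r4 held:FU  <A:1 Mu:0 Ld:0 B:1 rd:0 wr:1>
#7 BR src=r4,r2 held:RD_PORT  <A:1 Mu:0 Ld:0 B:1 rd:0 wr:1>

reason(slot 2) = FU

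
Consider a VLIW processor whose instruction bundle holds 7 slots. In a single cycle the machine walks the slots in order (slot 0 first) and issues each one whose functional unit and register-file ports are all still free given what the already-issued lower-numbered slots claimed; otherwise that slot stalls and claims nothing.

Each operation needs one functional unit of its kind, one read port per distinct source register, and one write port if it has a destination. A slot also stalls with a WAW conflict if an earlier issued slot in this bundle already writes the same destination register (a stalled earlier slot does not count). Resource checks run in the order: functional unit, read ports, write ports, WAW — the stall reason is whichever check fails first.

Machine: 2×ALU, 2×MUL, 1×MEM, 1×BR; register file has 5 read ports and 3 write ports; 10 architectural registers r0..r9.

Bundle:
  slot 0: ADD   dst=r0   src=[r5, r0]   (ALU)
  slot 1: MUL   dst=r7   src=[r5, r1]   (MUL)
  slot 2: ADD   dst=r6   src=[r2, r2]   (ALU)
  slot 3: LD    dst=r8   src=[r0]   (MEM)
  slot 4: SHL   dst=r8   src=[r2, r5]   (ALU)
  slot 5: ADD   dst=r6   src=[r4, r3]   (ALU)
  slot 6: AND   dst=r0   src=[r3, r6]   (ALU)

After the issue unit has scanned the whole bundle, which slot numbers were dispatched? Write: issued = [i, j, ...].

issued = [0, 1, 2]

  0. ALU→r0 ⇒ go  {1A/2Mu/1Ld/1B | 3r 2w}
  1. MUL→r7 ⇒ go  {1A/1Mu/1Ld/1B | 1r 1w}
  2. ALU→r6 ⇒ go  {0A/1Mu/1Ld/1B | 0r 0w}
  3. MEM→r8 ⇒ no(RD_PORT)  {0A/1Mu/1Ld/1B | 0r 0w}
  4. ALU→r8 ⇒ no(FU)  {0A/1Mu/1Ld/1B | 0r 0w}
  5. ALU→r6 ⇒ no(FU)  {0A/1Mu/1Ld/1B | 0r 0w}
  6. ALU→r0 ⇒ no(FU)  {0A/1Mu/1Ld/1B | 0r 0w}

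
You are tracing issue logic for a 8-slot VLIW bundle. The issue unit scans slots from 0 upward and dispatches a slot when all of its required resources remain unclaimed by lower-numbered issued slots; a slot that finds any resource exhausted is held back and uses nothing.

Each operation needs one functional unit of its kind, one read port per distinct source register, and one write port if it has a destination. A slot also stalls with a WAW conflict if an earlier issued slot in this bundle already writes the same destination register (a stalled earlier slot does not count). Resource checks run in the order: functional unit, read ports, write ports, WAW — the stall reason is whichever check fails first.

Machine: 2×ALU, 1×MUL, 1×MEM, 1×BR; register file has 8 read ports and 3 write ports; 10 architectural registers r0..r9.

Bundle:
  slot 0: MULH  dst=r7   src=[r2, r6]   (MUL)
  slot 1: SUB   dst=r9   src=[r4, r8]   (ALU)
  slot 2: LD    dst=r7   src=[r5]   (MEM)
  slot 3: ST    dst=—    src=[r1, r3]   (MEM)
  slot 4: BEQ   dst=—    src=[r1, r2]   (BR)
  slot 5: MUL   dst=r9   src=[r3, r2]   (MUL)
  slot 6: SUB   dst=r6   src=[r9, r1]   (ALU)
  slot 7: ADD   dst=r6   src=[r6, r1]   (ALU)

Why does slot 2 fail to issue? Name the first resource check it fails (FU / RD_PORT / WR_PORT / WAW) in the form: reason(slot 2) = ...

[0] MUL needs rd=2 wr=1: ok; after: ALU=2 MUL=0 MEM=1 BR=1, R=6, W=2
[1] ALU needs rd=2 wr=1: ok; after: ALU=1 MUL=0 MEM=1 BR=1, R=4, W=1
[2] MEM needs rd=1 wr=1: WAW; after: ALU=1 MUL=0 MEM=1 BR=1, R=4, W=1
[3] MEM needs rd=2 wr=0: ok; after: ALU=1 MUL=0 MEM=0 BR=1, R=2, W=1
[4] BR needs rd=2 wr=0: ok; after: ALU=1 MUL=0 MEM=0 BR=0, R=0, W=1
[5] MUL needs rd=2 wr=1: FU; after: ALU=1 MUL=0 MEM=0 BR=0, R=0, W=1
[6] ALU needs rd=2 wr=1: RD_PORT; after: ALU=1 MUL=0 MEM=0 BR=0, R=0, W=1
[7] ALU needs rd=2 wr=1: RD_PORT; after: ALU=1 MUL=0 MEM=0 BR=0, R=0, W=1

reason(slot 2) = WAW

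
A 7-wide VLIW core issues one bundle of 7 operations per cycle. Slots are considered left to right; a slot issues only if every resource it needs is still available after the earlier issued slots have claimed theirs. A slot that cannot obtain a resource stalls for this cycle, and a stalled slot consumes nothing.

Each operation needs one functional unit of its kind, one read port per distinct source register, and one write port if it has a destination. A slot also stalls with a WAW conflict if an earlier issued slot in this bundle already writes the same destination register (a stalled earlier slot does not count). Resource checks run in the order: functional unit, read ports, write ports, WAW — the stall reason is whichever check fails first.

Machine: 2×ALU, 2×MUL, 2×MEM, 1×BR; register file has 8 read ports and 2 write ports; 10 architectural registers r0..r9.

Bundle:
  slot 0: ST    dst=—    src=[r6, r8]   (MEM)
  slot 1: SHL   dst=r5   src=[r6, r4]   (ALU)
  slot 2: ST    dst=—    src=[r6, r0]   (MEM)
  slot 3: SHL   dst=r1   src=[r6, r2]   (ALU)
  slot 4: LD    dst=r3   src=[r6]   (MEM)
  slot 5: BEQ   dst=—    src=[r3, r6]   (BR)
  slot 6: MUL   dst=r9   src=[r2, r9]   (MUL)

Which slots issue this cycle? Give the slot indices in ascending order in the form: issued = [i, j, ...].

issued = [0, 1, 2, 3]

(0) want 1×MEM +2rd +0wr — yes → AL2|MU2|ME1|BR1|rd6|wr2
(1) want 1×ALU +2rd +1wr — yes → AL1|MU2|ME1|BR1|rd4|wr1
(2) want 1×MEM +2rd +0wr — yes → AL1|MU2|ME0|BR1|rd2|wr1
(3) want 1×ALU +2rd +1wr — yes → AL0|MU2|ME0|BR1|rd0|wr0
(4) want 1×MEM +1rd +1wr — FU → AL0|MU2|ME0|BR1|rd0|wr0
(5) want 1×BR +2rd +0wr — RD_PORT → AL0|MU2|ME0|BR1|rd0|wr0
(6) want 1×MUL +2rd +1wr — RD_PORT → AL0|MU2|ME0|BR1|rd0|wr0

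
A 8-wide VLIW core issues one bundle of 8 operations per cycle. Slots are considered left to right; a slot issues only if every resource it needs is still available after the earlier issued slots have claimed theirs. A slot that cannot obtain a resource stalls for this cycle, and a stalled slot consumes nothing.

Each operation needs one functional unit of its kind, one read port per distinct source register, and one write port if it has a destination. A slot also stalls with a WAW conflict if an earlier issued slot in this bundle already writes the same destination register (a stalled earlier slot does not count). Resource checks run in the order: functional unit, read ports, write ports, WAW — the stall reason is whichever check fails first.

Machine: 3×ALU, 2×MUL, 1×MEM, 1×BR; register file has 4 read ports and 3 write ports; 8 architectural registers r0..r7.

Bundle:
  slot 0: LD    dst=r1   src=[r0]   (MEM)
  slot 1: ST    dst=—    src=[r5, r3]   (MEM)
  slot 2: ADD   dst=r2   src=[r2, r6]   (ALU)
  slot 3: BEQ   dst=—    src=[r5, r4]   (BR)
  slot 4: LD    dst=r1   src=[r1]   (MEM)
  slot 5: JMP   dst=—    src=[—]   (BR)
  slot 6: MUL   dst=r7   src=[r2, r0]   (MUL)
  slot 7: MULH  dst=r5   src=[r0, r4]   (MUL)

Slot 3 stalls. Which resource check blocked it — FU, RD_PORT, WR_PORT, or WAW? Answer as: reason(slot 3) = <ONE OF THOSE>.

reason(slot 3) = RD_PORT

#0 MEM src=r0 dispatched  <A:3 Mu:2 Ld:0 B:1 rd:3 wr:2>
#1 MEM src=r5,r3 held:FU  <A:3 Mu:2 Ld:0 B:1 rd:3 wr:2>
#2 ALU src=r2,r6 dispatched  <A:2 Mu:2 Ld:0 B:1 rd:1 wr:1>
#3 BR src=r5,r4 held:RD_PORT  <A:2 Mu:2 Ld:0 B:1 rd:1 wr:1>
#4 MEM src=r1 held:FU  <A:2 Mu:2 Ld:0 B:1 rd:1 wr:1>
#5 BR src=- dispatched  <A:2 Mu:2 Ld:0 B:0 rd:1 wr:1>
#6 MUL src=r2,r0 held:RD_PORT  <A:2 Mu:2 Ld:0 B:0 rd:1 wr:1>
#7 MUL src=r0,r4 held:RD_PORT  <A:2 Mu:2 Ld:0 B:0 rd:1 wr:1>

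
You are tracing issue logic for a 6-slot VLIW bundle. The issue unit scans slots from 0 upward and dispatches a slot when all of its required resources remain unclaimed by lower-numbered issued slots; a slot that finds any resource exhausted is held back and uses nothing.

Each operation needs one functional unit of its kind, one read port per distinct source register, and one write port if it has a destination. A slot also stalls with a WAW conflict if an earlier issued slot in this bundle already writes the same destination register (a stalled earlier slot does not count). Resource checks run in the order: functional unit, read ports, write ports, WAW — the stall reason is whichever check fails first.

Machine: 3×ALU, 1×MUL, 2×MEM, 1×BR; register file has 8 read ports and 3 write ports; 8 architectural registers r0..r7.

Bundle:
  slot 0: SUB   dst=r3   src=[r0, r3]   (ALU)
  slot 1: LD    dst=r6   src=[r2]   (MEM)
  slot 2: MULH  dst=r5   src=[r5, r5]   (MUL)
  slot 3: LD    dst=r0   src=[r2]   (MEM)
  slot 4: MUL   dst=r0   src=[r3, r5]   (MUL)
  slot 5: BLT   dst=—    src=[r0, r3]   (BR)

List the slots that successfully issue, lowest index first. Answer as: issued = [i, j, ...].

issued = [0, 1, 2, 5]

#0 ALU src=r0,r3 dispatched  <A:2 Mu:1 Ld:2 B:1 rd:6 wr:2>
#1 MEM src=r2 dispatched  <A:2 Mu:1 Ld:1 B:1 rd:5 wr:1>
#2 MUL src=r5,r5 dispatched  <A:2 Mu:0 Ld:1 B:1 rd:4 wr:0>
#3 MEM src=r2 held:WR_PORT  <A:2 Mu:0 Ld:1 B:1 rd:4 wr:0>
#4 MUL src=r3,r5 held:FU  <A:2 Mu:0 Ld:1 B:1 rd:4 wr:0>
#5 BR src=r0,r3 dispatched  <A:2 Mu:0 Ld:1 B:0 rd:2 wr:0>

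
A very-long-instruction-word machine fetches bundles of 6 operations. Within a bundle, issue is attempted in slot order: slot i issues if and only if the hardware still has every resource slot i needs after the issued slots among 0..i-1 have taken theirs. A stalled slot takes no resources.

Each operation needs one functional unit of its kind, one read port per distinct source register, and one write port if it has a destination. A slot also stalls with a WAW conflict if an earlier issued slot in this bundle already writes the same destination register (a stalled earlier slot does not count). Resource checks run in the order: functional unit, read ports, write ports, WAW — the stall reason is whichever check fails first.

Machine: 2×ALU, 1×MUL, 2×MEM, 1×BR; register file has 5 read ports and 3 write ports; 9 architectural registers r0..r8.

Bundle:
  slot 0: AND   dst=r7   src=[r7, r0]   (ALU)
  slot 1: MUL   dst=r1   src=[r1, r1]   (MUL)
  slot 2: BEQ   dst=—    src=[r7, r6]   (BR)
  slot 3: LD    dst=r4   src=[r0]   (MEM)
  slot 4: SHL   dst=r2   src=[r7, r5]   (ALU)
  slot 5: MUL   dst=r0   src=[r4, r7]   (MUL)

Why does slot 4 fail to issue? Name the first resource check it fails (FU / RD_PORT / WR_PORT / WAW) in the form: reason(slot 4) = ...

(0) want 1×ALU +2rd +1wr — yes → AL1|MU1|ME2|BR1|rd3|wr2
(1) want 1×MUL +1rd +1wr — yes → AL1|MU0|ME2|BR1|rd2|wr1
(2) want 1×BR +2rd +0wr — yes → AL1|MU0|ME2|BR0|rd0|wr1
(3) want 1×MEM +1rd +1wr — RD_PORT → AL1|MU0|ME2|BR0|rd0|wr1
(4) want 1×ALU +2rd +1wr — RD_PORT → AL1|MU0|ME2|BR0|rd0|wr1
(5) want 1×MUL +2rd +1wr — FU → AL1|MU0|ME2|BR0|rd0|wr1

reason(slot 4) = RD_PORT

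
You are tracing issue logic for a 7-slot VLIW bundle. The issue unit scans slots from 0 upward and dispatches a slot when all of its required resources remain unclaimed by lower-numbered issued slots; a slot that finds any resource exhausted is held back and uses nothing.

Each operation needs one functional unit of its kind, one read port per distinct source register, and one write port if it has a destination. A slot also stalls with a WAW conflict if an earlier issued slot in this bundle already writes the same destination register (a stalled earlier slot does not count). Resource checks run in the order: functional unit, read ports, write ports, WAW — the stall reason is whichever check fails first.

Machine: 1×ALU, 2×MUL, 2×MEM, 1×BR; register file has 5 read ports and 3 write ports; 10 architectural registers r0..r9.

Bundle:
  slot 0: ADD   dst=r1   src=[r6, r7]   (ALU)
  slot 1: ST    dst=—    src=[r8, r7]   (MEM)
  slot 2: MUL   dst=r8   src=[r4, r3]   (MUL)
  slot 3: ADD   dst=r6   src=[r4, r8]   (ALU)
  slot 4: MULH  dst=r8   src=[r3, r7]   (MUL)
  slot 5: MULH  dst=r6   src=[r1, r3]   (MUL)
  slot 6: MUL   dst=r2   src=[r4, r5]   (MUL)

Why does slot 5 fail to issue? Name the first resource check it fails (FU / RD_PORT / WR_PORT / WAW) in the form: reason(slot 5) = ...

[0] ALU needs rd=2 wr=1: ok; after: ALU=0 MUL=2 MEM=2 BR=1, R=3, W=2
[1] MEM needs rd=2 wr=0: ok; after: ALU=0 MUL=2 MEM=1 BR=1, R=1, W=2
[2] MUL needs rd=2 wr=1: RD_PORT; after: ALU=0 MUL=2 MEM=1 BR=1, R=1, W=2
[3] ALU needs rd=2 wr=1: FU; after: ALU=0 MUL=2 MEM=1 BR=1, R=1, W=2
[4] MUL needs rd=2 wr=1: RD_PORT; after: ALU=0 MUL=2 MEM=1 BR=1, R=1, W=2
[5] MUL needs rd=2 wr=1: RD_PORT; after: ALU=0 MUL=2 MEM=1 BR=1, R=1, W=2
[6] MUL needs rd=2 wr=1: RD_PORT; after: ALU=0 MUL=2 MEM=1 BR=1, R=1, W=2

reason(slot 5) = RD_PORT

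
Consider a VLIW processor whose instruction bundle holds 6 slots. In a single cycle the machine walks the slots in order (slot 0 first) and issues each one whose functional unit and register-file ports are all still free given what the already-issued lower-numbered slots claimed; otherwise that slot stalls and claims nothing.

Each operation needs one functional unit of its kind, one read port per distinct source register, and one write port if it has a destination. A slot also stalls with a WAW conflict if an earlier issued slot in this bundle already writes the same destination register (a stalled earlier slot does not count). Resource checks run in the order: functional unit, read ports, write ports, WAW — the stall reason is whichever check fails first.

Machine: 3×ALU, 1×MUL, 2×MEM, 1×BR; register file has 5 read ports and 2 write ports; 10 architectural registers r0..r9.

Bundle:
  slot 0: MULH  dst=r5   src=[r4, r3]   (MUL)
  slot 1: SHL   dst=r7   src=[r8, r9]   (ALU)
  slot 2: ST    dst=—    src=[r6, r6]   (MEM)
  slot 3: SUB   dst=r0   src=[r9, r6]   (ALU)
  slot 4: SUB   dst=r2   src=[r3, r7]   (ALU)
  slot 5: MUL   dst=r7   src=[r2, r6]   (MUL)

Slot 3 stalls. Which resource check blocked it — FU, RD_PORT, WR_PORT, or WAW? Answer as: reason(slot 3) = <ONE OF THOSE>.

(0) want 1×MUL +2rd +1wr — yes → AL3|MU0|ME2|BR1|rd3|wr1
(1) want 1×ALU +2rd +1wr — yes → AL2|MU0|ME2|BR1|rd1|wr0
(2) want 1×MEM +1rd +0wr — yes → AL2|MU0|ME1|BR1|rd0|wr0
(3) want 1×ALU +2rd +1wr — RD_PORT → AL2|MU0|ME1|BR1|rd0|wr0
(4) want 1×ALU +2rd +1wr — RD_PORT → AL2|MU0|ME1|BR1|rd0|wr0
(5) want 1×MUL +2rd +1wr — FU → AL2|MU0|ME1|BR1|rd0|wr0

reason(slot 3) = RD_PORT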